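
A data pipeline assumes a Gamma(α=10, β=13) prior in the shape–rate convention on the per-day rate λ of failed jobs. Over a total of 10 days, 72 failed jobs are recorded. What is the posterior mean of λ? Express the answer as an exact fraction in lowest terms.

Total count 72 over total exposure 10 days.
Gamma(α, β) with Poisson data over total exposure Σt gives posterior Gamma(α+Σx, β+Σt) = Gamma(82, 23).
Posterior mean = α'/β' = 82/23.

82/23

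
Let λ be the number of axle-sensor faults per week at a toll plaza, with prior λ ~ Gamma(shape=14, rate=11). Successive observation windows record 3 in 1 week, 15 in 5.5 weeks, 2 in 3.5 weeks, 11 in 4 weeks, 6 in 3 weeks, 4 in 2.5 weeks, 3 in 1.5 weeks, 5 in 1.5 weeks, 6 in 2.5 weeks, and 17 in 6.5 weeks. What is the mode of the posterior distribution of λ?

Total count: 3 + 15 + 2 + 11 + 6 + 4 + 3 + 5 + 6 + 17 = 72.
Total exposure: 1 + 5.5 + 3.5 + 4 + 3 + 2.5 + 1.5 + 1.5 + 2.5 + 6.5 = 31.5 weeks.
By Gamma–Poisson conjugacy, the posterior is Gamma(α + Σx, β + Σt) = Gamma(14 + 72, 11 + 31.5) = Gamma(86, 85/2).
Posterior mode = (α'−1)/β' = 85/(85/2) = 2.

2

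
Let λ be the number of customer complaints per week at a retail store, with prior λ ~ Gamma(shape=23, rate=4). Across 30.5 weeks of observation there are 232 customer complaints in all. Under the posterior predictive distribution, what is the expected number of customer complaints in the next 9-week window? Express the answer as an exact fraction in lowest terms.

1530/23

Total count 232 over total exposure 30.5 weeks.
By Gamma–Poisson conjugacy, the posterior is Gamma(α + Σx, β + Σt) = Gamma(23 + 232, 4 + 30.5) = Gamma(255, 69/2).
Predictive mean over a 9-week window = T·E[λ|data] = 9·255/(69/2) = 1530/23.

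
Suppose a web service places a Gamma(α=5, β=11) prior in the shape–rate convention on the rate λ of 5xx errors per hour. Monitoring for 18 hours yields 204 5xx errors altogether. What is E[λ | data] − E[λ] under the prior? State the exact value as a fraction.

2154/319

Total count 204 over total exposure 18 hours.
Posterior: α' = 5 + 204 = 209, β' = 11 + 18 = 29.
Posterior mean = 209/29 = 209/29; prior mean = 5/11 = 5/11. Difference = 209/29 − 5/11 = 2154/319.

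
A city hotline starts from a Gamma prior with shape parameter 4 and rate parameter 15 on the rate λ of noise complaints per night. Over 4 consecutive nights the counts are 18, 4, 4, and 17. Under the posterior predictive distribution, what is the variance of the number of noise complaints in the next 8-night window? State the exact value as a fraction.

Total count: 18 + 4 + 4 + 17 = 43.
Total exposure: 4 nights.
Gamma(α, β) with Poisson data over total exposure Σt gives posterior Gamma(α+Σx, β+Σt) = Gamma(47, 19).
The posterior predictive for a window of length T is Negative Binomial with variance T·α'·(β'+T)/β'² = 8·47·27/361 = 10152/361.

10152/361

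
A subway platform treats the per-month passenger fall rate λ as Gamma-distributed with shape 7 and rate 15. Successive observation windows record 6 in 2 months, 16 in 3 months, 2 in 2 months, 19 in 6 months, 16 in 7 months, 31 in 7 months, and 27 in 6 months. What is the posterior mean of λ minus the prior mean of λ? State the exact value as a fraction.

Total count: 6 + 16 + 2 + 19 + 16 + 31 + 27 = 117.
Total exposure: 2 + 3 + 2 + 6 + 7 + 7 + 6 = 33 months.
Conjugate update: add total count to the shape and total exposure to the rate, giving Gamma(124, 48).
Posterior mean = 124/48 = 31/12; prior mean = 7/15 = 7/15. Difference = 31/12 − 7/15 = 127/60.

127/60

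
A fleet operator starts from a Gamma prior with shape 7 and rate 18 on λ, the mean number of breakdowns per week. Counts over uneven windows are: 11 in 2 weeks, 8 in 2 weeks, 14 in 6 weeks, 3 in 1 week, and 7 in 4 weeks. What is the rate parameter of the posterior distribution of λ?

Total count: 11 + 8 + 14 + 3 + 7 = 43.
Total exposure: 2 + 2 + 6 + 1 + 4 = 15 weeks.
Conjugate update: add total count to the shape and total exposure to the rate, giving Gamma(50, 33).

33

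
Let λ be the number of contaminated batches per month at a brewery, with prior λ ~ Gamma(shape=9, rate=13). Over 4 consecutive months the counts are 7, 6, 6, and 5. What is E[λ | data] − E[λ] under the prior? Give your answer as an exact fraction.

Total count: 7 + 6 + 6 + 5 = 24.
Total exposure: 4 months.
Posterior: α' = 9 + 24 = 33, β' = 13 + 4 = 17.
Posterior mean = 33/17 = 33/17; prior mean = 9/13 = 9/13. Difference = 33/17 − 9/13 = 276/221.

276/221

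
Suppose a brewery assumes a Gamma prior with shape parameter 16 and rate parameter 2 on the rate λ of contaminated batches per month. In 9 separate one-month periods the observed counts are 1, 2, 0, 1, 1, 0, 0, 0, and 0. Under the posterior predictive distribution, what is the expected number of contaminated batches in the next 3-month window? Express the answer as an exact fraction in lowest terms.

63/11

Total count: 1 + 2 + 0 + 1 + 1 + 0 + 0 + 0 + 0 = 5.
Total exposure: 9 months.
The Gamma prior is conjugate for the Poisson rate, so λ | data ~ Gamma(16+5, 2+9) = Gamma(21, 11).
Predictive mean over a 3-month window = T·E[λ|data] = 3·21/11 = 63/11.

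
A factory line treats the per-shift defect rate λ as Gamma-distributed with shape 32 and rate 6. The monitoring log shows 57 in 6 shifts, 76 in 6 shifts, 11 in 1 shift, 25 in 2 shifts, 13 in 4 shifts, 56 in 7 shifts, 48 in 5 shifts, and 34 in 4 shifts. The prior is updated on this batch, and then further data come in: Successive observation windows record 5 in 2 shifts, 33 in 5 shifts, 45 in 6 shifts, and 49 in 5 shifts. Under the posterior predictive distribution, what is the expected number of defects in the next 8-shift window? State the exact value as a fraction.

Total count: 57 + 76 + 11 + 25 + 13 + 56 + 48 + 34 = 320.
Total exposure: 6 + 6 + 1 + 2 + 4 + 7 + 5 + 4 = 35 shifts.
After the first batch: Gamma(32 + 320, 6 + 35) = Gamma(352, 41).
Total count: 5 + 33 + 45 + 49 = 132.
Total exposure: 2 + 5 + 6 + 5 = 18 shifts.
After the second batch: Gamma(352 + 132, 41 + 18) = Gamma(484, 59).
Predictive mean over an 8-shift window = T·E[λ|data] = 8·484/59 = 3872/59.

3872/59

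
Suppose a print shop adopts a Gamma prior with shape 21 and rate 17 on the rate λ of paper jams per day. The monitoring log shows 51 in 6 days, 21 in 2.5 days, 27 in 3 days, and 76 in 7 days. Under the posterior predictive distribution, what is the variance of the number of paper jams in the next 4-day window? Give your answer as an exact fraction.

123872/5041

Total count: 51 + 21 + 27 + 76 = 175.
Total exposure: 6 + 2.5 + 3 + 7 = 18.5 days.
The Gamma prior is conjugate for the Poisson rate, so λ | data ~ Gamma(21+175, 17+18.5) = Gamma(196, 71/2).
The posterior predictive for a window of length T is Negative Binomial with variance T·α'·(β'+T)/β'² = 4·196·(79/2)/(5041/4) = 123872/5041.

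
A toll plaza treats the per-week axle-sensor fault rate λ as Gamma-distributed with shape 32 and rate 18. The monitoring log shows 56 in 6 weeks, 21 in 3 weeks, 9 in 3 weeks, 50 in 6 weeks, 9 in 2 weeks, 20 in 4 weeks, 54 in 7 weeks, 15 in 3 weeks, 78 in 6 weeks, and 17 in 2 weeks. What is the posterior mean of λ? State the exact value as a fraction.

361/60

Total count: 56 + 21 + 9 + 50 + 9 + 20 + 54 + 15 + 78 + 17 = 329.
Total exposure: 6 + 3 + 3 + 6 + 2 + 4 + 7 + 3 + 6 + 2 = 42 weeks.
Gamma(α, β) with Poisson data over total exposure Σt gives posterior Gamma(α+Σx, β+Σt) = Gamma(361, 60).
Posterior mean = α'/β' = 361/60.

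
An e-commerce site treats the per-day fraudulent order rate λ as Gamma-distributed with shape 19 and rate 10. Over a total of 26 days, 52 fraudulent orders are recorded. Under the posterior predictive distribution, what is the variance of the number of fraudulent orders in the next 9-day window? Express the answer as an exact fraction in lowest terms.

Total count 52 over total exposure 26 days.
Posterior: α' = 19 + 52 = 71, β' = 10 + 26 = 36.
The posterior predictive for a window of length T is Negative Binomial with variance T·α'·(β'+T)/β'² = 9·71·45/1296 = 355/16.

355/16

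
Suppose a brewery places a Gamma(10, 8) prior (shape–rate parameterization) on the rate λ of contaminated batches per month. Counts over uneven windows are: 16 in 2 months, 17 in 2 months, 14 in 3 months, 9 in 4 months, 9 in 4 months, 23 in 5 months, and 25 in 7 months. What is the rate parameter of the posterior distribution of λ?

35

Total count: 16 + 17 + 14 + 9 + 9 + 23 + 25 = 113.
Total exposure: 2 + 2 + 3 + 4 + 4 + 5 + 7 = 27 months.
Conjugate update: add total count to the shape and total exposure to the rate, giving Gamma(123, 35).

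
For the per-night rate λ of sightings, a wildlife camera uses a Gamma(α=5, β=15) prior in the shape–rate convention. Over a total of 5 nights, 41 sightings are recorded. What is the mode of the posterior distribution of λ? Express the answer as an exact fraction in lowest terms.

Total count 41 over total exposure 5 nights.
The Gamma prior is conjugate for the Poisson rate, so λ | data ~ Gamma(5+41, 15+5) = Gamma(46, 20).
Posterior mode = (α'−1)/β' = 45/20 = 9/4.

9/4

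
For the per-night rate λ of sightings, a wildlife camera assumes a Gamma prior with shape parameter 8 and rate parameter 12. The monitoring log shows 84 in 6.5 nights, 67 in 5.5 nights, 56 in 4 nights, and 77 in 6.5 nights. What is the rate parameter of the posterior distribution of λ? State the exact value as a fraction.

69/2

Total count: 84 + 67 + 56 + 77 = 284.
Total exposure: 6.5 + 5.5 + 4 + 6.5 = 22.5 nights.
The Gamma prior is conjugate for the Poisson rate, so λ | data ~ Gamma(8+284, 12+22.5) = Gamma(292, 69/2).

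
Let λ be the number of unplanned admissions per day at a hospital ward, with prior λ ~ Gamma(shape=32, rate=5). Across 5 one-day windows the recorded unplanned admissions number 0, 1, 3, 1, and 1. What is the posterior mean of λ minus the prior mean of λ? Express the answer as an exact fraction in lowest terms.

-13/5

Total count: 0 + 1 + 3 + 1 + 1 = 6.
Total exposure: 5 days.
Gamma(α, β) with Poisson data over total exposure Σt gives posterior Gamma(α+Σx, β+Σt) = Gamma(38, 10).
Posterior mean = 38/10 = 19/5; prior mean = 32/5 = 32/5. Difference = 19/5 − 32/5 = -13/5.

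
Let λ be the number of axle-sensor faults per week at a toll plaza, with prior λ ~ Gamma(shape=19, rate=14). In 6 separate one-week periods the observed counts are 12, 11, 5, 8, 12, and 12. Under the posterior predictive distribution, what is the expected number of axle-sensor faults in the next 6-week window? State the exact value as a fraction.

Total count: 12 + 11 + 5 + 8 + 12 + 12 = 60.
Total exposure: 6 weeks.
By Gamma–Poisson conjugacy, the posterior is Gamma(α + Σx, β + Σt) = Gamma(19 + 60, 14 + 6) = Gamma(79, 20).
Predictive mean over a 6-week window = T·E[λ|data] = 6·79/20 = 237/10.

237/10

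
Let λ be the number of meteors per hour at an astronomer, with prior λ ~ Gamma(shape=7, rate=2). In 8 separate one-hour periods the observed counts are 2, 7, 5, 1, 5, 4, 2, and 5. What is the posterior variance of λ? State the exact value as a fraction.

19/50

Total count: 2 + 7 + 5 + 1 + 5 + 4 + 2 + 5 = 31.
Total exposure: 8 hours.
Gamma(α, β) with Poisson data over total exposure Σt gives posterior Gamma(α+Σx, β+Σt) = Gamma(38, 10).
Posterior variance = α'/β'² = 38/100 = 19/50.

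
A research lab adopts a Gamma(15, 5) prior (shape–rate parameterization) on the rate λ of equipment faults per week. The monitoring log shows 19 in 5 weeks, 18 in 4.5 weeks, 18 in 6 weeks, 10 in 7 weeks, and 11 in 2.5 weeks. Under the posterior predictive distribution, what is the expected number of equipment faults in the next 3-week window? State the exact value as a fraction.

Total count: 19 + 18 + 18 + 10 + 11 = 76.
Total exposure: 5 + 4.5 + 6 + 7 + 2.5 = 25 weeks.
By Gamma–Poisson conjugacy, the posterior is Gamma(α + Σx, β + Σt) = Gamma(15 + 76, 5 + 25) = Gamma(91, 30).
Predictive mean over a 3-week window = T·E[λ|data] = 3·91/30 = 91/10.

91/10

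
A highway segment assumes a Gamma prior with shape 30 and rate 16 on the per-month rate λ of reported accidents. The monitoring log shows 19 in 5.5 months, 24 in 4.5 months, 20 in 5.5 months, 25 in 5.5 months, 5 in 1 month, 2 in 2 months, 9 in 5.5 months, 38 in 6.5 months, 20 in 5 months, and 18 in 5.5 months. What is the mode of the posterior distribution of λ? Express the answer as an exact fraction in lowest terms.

Total count: 19 + 24 + 20 + 25 + 5 + 2 + 9 + 38 + 20 + 18 = 180.
Total exposure: 5.5 + 4.5 + 5.5 + 5.5 + 1 + 2 + 5.5 + 6.5 + 5 + 5.5 = 46.5 months.
Gamma(α, β) with Poisson data over total exposure Σt gives posterior Gamma(α+Σx, β+Σt) = Gamma(210, 125/2).
Posterior mode = (α'−1)/β' = 209/(125/2) = 418/125.

418/125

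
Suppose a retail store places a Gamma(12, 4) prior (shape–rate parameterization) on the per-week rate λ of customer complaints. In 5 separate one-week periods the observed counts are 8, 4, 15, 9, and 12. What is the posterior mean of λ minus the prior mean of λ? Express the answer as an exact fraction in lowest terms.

11/3

Total count: 8 + 4 + 15 + 9 + 12 = 48.
Total exposure: 5 weeks.
By Gamma–Poisson conjugacy, the posterior is Gamma(α + Σx, β + Σt) = Gamma(12 + 48, 4 + 5) = Gamma(60, 9).
Posterior mean = 60/9 = 20/3; prior mean = 12/4 = 3. Difference = 20/3 − 3 = 11/3.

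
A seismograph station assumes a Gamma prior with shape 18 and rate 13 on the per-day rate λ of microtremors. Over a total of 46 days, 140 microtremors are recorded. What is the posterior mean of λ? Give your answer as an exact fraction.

Total count 140 over total exposure 46 days.
The Gamma prior is conjugate for the Poisson rate, so λ | data ~ Gamma(18+140, 13+46) = Gamma(158, 59).
Posterior mean = α'/β' = 158/59.

158/59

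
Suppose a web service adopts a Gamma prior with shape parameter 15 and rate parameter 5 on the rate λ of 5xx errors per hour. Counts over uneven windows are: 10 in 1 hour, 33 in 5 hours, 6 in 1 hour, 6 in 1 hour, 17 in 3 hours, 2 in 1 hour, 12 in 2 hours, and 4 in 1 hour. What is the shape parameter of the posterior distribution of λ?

105

Total count: 10 + 33 + 6 + 6 + 17 + 2 + 12 + 4 = 90.
Total exposure: 1 + 5 + 1 + 1 + 3 + 1 + 2 + 1 = 15 hours.
The Gamma prior is conjugate for the Poisson rate, so λ | data ~ Gamma(15+90, 5+15) = Gamma(105, 20).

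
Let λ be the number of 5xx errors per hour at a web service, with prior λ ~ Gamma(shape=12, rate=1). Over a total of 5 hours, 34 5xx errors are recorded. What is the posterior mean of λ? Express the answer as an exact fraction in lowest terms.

23/3

Total count 34 over total exposure 5 hours.
Posterior: α' = 12 + 34 = 46, β' = 1 + 5 = 6.
Posterior mean = α'/β' = 46/6 = 23/3.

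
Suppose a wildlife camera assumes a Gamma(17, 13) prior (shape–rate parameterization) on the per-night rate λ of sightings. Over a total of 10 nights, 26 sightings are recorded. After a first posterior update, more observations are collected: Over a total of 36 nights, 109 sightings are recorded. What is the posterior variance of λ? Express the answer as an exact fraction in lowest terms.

152/3481

Total count 26 over total exposure 10 nights.
After the first batch: Gamma(17 + 26, 13 + 10) = Gamma(43, 23).
Total count 109 over total exposure 36 nights.
After the second batch: Gamma(43 + 109, 23 + 36) = Gamma(152, 59).
Posterior variance = α'/β'² = 152/3481.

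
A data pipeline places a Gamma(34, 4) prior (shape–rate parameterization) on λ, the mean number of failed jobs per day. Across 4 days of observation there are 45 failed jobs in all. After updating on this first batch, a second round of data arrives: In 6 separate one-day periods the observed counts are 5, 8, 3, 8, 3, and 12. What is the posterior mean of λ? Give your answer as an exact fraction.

59/7

Total count 45 over total exposure 4 days.
After the first batch: Gamma(34 + 45, 4 + 4) = Gamma(79, 8).
Total count: 5 + 8 + 3 + 8 + 3 + 12 = 39.
Total exposure: 6 days.
After the second batch: Gamma(79 + 39, 8 + 6) = Gamma(118, 14).
Posterior mean = α'/β' = 118/14 = 59/7.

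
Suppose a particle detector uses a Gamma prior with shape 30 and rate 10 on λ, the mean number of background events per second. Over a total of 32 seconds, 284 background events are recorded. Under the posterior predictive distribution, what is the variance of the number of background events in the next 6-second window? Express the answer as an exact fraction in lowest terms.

2512/49

Total count 284 over total exposure 32 seconds.
Conjugate update: add total count to the shape and total exposure to the rate, giving Gamma(314, 42).
The posterior predictive for a window of length T is Negative Binomial with variance T·α'·(β'+T)/β'² = 6·314·48/1764 = 2512/49.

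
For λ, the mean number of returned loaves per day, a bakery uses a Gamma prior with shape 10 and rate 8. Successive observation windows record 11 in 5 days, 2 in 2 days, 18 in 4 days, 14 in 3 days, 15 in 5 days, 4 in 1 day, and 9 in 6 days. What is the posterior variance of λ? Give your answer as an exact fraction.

83/1156

Total count: 11 + 2 + 18 + 14 + 15 + 4 + 9 = 73.
Total exposure: 5 + 2 + 4 + 3 + 5 + 1 + 6 = 26 days.
Conjugate update: add total count to the shape and total exposure to the rate, giving Gamma(83, 34).
Posterior variance = α'/β'² = 83/1156.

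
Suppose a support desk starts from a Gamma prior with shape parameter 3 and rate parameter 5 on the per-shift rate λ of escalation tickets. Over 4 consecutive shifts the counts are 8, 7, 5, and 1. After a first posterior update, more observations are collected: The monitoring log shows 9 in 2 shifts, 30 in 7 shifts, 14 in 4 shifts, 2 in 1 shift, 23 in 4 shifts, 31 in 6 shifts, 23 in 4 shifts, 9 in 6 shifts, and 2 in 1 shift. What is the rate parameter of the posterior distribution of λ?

44

Total count: 8 + 7 + 5 + 1 = 21.
Total exposure: 4 shifts.
After the first batch: Gamma(3 + 21, 5 + 4) = Gamma(24, 9).
Total count: 9 + 30 + 14 + 2 + 23 + 31 + 23 + 9 + 2 = 143.
Total exposure: 2 + 7 + 4 + 1 + 4 + 6 + 4 + 6 + 1 = 35 shifts.
After the second batch: Gamma(24 + 143, 9 + 35) = Gamma(167, 44).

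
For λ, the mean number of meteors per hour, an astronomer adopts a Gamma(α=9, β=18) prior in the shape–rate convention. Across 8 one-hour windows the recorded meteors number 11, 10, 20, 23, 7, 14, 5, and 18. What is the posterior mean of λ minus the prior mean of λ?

Total count: 11 + 10 + 20 + 23 + 7 + 14 + 5 + 18 = 108.
Total exposure: 8 hours.
Gamma(α, β) with Poisson data over total exposure Σt gives posterior Gamma(α+Σx, β+Σt) = Gamma(117, 26).
Posterior mean = 117/26 = 9/2; prior mean = 9/18 = 1/2. Difference = 9/2 − 1/2 = 4.

4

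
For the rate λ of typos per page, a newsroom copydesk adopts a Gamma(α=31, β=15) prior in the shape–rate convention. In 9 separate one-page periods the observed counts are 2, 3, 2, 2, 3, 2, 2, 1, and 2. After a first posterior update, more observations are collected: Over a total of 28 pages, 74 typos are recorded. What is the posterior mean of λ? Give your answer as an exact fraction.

Total count: 2 + 3 + 2 + 2 + 3 + 2 + 2 + 1 + 2 = 19.
Total exposure: 9 pages.
After the first batch: Gamma(31 + 19, 15 + 9) = Gamma(50, 24).
Total count 74 over total exposure 28 pages.
After the second batch: Gamma(50 + 74, 24 + 28) = Gamma(124, 52).
Posterior mean = α'/β' = 124/52 = 31/13.

31/13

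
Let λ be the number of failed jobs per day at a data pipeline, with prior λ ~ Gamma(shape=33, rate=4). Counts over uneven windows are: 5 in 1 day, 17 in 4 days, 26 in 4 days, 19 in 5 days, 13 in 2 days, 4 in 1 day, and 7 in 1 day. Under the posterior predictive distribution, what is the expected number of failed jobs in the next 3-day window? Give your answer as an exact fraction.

Total count: 5 + 17 + 26 + 19 + 13 + 4 + 7 = 91.
Total exposure: 1 + 4 + 4 + 5 + 2 + 1 + 1 = 18 days.
The Gamma prior is conjugate for the Poisson rate, so λ | data ~ Gamma(33+91, 4+18) = Gamma(124, 22).
Predictive mean over a 3-day window = T·E[λ|data] = 3·124/22 = 186/11.

186/11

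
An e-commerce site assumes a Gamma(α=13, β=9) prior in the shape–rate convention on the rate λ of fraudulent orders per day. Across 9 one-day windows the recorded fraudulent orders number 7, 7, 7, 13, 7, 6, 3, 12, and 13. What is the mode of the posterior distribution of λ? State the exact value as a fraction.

Total count: 7 + 7 + 7 + 13 + 7 + 6 + 3 + 12 + 13 = 75.
Total exposure: 9 days.
Gamma(α, β) with Poisson data over total exposure Σt gives posterior Gamma(α+Σx, β+Σt) = Gamma(88, 18).
Posterior mode = (α'−1)/β' = 87/18 = 29/6.

29/6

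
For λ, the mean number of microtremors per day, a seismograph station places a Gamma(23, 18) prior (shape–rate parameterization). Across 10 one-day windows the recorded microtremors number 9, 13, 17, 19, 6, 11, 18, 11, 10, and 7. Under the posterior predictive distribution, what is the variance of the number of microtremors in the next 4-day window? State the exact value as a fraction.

1152/49

Total count: 9 + 13 + 17 + 19 + 6 + 11 + 18 + 11 + 10 + 7 = 121.
Total exposure: 10 days.
By Gamma–Poisson conjugacy, the posterior is Gamma(α + Σx, β + Σt) = Gamma(23 + 121, 18 + 10) = Gamma(144, 28).
The posterior predictive for a window of length T is Negative Binomial with variance T·α'·(β'+T)/β'² = 4·144·32/784 = 1152/49.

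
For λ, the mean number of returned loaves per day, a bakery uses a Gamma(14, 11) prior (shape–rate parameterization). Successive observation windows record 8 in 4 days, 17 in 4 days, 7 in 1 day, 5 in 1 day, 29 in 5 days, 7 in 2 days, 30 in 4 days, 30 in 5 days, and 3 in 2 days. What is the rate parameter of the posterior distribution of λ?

39

Total count: 8 + 17 + 7 + 5 + 29 + 7 + 30 + 30 + 3 = 136.
Total exposure: 4 + 4 + 1 + 1 + 5 + 2 + 4 + 5 + 2 = 28 days.
Conjugate update: add total count to the shape and total exposure to the rate, giving Gamma(150, 39).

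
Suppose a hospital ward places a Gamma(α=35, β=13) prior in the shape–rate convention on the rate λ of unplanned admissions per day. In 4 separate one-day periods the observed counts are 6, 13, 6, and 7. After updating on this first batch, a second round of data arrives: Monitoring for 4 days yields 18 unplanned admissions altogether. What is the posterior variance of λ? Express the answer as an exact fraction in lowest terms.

85/441

Total count: 6 + 13 + 6 + 7 = 32.
Total exposure: 4 days.
After the first batch: Gamma(35 + 32, 13 + 4) = Gamma(67, 17).
Total count 18 over total exposure 4 days.
After the second batch: Gamma(67 + 18, 17 + 4) = Gamma(85, 21).
Posterior variance = α'/β'² = 85/441.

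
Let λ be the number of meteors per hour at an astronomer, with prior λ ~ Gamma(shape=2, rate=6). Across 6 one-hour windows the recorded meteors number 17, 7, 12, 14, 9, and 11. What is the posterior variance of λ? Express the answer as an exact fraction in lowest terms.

Total count: 17 + 7 + 12 + 14 + 9 + 11 = 70.
Total exposure: 6 hours.
The Gamma prior is conjugate for the Poisson rate, so λ | data ~ Gamma(2+70, 6+6) = Gamma(72, 12).
Posterior variance = α'/β'² = 72/144 = 1/2.

1/2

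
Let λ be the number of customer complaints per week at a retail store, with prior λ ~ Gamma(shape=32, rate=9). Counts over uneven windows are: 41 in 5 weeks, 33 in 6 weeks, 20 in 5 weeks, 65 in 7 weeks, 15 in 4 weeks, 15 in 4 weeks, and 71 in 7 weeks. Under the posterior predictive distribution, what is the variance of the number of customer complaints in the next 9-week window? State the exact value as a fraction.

Total count: 41 + 33 + 20 + 65 + 15 + 15 + 71 = 260.
Total exposure: 5 + 6 + 5 + 7 + 4 + 4 + 7 = 38 weeks.
By Gamma–Poisson conjugacy, the posterior is Gamma(α + Σx, β + Σt) = Gamma(32 + 260, 9 + 38) = Gamma(292, 47).
The posterior predictive for a window of length T is Negative Binomial with variance T·α'·(β'+T)/β'² = 9·292·56/2209 = 147168/2209.

147168/2209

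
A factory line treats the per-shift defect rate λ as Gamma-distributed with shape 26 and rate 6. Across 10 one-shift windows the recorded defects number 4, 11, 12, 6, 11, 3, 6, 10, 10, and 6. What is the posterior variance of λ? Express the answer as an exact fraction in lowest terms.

Total count: 4 + 11 + 12 + 6 + 11 + 3 + 6 + 10 + 10 + 6 = 79.
Total exposure: 10 shifts.
Posterior: α' = 26 + 79 = 105, β' = 6 + 10 = 16.
Posterior variance = α'/β'² = 105/256.

105/256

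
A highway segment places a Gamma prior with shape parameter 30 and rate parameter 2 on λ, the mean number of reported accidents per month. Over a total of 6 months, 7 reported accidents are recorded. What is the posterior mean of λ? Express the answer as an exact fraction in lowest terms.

37/8

Total count 7 over total exposure 6 months.
Conjugate update: add total count to the shape and total exposure to the rate, giving Gamma(37, 8).
Posterior mean = α'/β' = 37/8.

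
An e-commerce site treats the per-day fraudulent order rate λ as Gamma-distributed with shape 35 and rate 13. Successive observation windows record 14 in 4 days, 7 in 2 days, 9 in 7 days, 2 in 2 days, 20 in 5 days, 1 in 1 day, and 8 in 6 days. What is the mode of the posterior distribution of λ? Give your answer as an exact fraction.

19/8

Total count: 14 + 7 + 9 + 2 + 20 + 1 + 8 = 61.
Total exposure: 4 + 2 + 7 + 2 + 5 + 1 + 6 = 27 days.
Gamma(α, β) with Poisson data over total exposure Σt gives posterior Gamma(α+Σx, β+Σt) = Gamma(96, 40).
Posterior mode = (α'−1)/β' = 95/40 = 19/8.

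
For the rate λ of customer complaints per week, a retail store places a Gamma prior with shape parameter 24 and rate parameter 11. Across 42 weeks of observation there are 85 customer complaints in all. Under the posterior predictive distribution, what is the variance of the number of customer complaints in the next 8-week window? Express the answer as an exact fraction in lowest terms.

53192/2809

Total count 85 over total exposure 42 weeks.
By Gamma–Poisson conjugacy, the posterior is Gamma(α + Σx, β + Σt) = Gamma(24 + 85, 11 + 42) = Gamma(109, 53).
The posterior predictive for a window of length T is Negative Binomial with variance T·α'·(β'+T)/β'² = 8·109·61/2809 = 53192/2809.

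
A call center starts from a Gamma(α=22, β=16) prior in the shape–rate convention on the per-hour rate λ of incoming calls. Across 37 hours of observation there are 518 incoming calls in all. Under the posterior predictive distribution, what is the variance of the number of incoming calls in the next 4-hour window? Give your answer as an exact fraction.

123120/2809

Total count 518 over total exposure 37 hours.
Conjugate update: add total count to the shape and total exposure to the rate, giving Gamma(540, 53).
The posterior predictive for a window of length T is Negative Binomial with variance T·α'·(β'+T)/β'² = 4·540·57/2809 = 123120/2809.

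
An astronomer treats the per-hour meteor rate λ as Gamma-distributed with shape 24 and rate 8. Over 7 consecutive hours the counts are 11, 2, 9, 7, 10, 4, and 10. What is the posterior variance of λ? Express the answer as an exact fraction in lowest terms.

Total count: 11 + 2 + 9 + 7 + 10 + 4 + 10 = 53.
Total exposure: 7 hours.
Gamma(α, β) with Poisson data over total exposure Σt gives posterior Gamma(α+Σx, β+Σt) = Gamma(77, 15).
Posterior variance = α'/β'² = 77/225.

77/225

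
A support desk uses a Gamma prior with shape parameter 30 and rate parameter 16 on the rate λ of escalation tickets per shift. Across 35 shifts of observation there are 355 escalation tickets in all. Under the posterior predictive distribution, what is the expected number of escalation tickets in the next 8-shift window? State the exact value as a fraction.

3080/51

Total count 355 over total exposure 35 shifts.
By Gamma–Poisson conjugacy, the posterior is Gamma(α + Σx, β + Σt) = Gamma(30 + 355, 16 + 35) = Gamma(385, 51).
Predictive mean over an 8-shift window = T·E[λ|data] = 8·385/51 = 3080/51.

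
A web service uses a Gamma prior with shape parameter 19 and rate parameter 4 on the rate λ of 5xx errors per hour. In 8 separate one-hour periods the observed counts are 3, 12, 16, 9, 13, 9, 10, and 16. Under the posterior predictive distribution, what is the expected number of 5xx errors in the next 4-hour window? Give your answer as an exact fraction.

107/3

Total count: 3 + 12 + 16 + 9 + 13 + 9 + 10 + 16 = 88.
Total exposure: 8 hours.
The Gamma prior is conjugate for the Poisson rate, so λ | data ~ Gamma(19+88, 4+8) = Gamma(107, 12).
Predictive mean over a 4-hour window = T·E[λ|data] = 4·107/12 = 107/3.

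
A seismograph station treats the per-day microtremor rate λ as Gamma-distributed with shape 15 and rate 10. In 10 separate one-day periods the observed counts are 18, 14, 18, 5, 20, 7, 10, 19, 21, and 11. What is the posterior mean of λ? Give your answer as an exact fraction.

Total count: 18 + 14 + 18 + 5 + 20 + 7 + 10 + 19 + 21 + 11 = 143.
Total exposure: 10 days.
Gamma(α, β) with Poisson data over total exposure Σt gives posterior Gamma(α+Σx, β+Σt) = Gamma(158, 20).
Posterior mean = α'/β' = 158/20 = 79/10.

79/10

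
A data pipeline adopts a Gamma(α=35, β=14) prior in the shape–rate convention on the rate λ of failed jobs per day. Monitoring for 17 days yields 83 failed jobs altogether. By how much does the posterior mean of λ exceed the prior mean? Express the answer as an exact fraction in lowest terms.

Total count 83 over total exposure 17 days.
Conjugate update: add total count to the shape and total exposure to the rate, giving Gamma(118, 31).
Posterior mean = 118/31 = 118/31; prior mean = 35/14 = 5/2. Difference = 118/31 − 5/2 = 81/62.

81/62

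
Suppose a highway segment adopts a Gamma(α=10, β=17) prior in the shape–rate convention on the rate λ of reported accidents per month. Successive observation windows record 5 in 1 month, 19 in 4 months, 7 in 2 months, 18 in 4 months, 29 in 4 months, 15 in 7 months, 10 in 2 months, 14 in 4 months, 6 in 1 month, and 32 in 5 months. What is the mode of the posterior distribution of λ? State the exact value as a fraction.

Total count: 5 + 19 + 7 + 18 + 29 + 15 + 10 + 14 + 6 + 32 = 155.
Total exposure: 1 + 4 + 2 + 4 + 4 + 7 + 2 + 4 + 1 + 5 = 34 months.
By Gamma–Poisson conjugacy, the posterior is Gamma(α + Σx, β + Σt) = Gamma(10 + 155, 17 + 34) = Gamma(165, 51).
Posterior mode = (α'−1)/β' = 164/51.

164/51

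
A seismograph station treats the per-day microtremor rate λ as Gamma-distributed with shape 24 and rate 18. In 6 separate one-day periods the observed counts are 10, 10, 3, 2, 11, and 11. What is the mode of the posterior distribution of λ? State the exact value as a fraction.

35/12

Total count: 10 + 10 + 3 + 2 + 11 + 11 = 47.
Total exposure: 6 days.
Gamma(α, β) with Poisson data over total exposure Σt gives posterior Gamma(α+Σx, β+Σt) = Gamma(71, 24).
Posterior mode = (α'−1)/β' = 70/24 = 35/12.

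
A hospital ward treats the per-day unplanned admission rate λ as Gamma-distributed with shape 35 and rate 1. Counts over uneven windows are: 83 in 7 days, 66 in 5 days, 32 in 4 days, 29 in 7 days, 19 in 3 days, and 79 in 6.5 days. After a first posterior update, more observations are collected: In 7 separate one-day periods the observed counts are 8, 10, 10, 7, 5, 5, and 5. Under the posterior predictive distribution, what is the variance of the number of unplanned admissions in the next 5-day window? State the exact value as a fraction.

119210/2187

Total count: 83 + 66 + 32 + 29 + 19 + 79 = 308.
Total exposure: 7 + 5 + 4 + 7 + 3 + 6.5 = 32.5 days.
After the first batch: Gamma(35 + 308, 1 + 32.5) = Gamma(343, 67/2).
Total count: 8 + 10 + 10 + 7 + 5 + 5 + 5 = 50.
Total exposure: 7 days.
After the second batch: Gamma(343 + 50, 67/2 + 7) = Gamma(393, 81/2).
The posterior predictive for a window of length T is Negative Binomial with variance T·α'·(β'+T)/β'² = 5·393·(91/2)/(6561/4) = 119210/2187.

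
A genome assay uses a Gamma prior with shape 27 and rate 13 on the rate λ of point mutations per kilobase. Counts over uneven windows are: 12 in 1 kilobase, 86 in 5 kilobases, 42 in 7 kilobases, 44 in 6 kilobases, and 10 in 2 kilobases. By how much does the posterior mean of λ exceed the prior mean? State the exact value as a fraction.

115/26

Total count: 12 + 86 + 42 + 44 + 10 = 194.
Total exposure: 1 + 5 + 7 + 6 + 2 = 21 kilobases.
Gamma(α, β) with Poisson data over total exposure Σt gives posterior Gamma(α+Σx, β+Σt) = Gamma(221, 34).
Posterior mean = 221/34 = 13/2; prior mean = 27/13 = 27/13. Difference = 13/2 − 27/13 = 115/26.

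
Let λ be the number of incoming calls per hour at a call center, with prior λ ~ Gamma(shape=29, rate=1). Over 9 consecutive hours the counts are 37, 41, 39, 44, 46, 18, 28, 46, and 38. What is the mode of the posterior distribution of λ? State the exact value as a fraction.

73/2

Total count: 37 + 41 + 39 + 44 + 46 + 18 + 28 + 46 + 38 = 337.
Total exposure: 9 hours.
Gamma(α, β) with Poisson data over total exposure Σt gives posterior Gamma(α+Σx, β+Σt) = Gamma(366, 10).
Posterior mode = (α'−1)/β' = 365/10 = 73/2.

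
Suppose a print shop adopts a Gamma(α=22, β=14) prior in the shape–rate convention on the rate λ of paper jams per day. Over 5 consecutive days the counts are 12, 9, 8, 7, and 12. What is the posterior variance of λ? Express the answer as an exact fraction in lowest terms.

70/361

Total count: 12 + 9 + 8 + 7 + 12 = 48.
Total exposure: 5 days.
The Gamma prior is conjugate for the Poisson rate, so λ | data ~ Gamma(22+48, 14+5) = Gamma(70, 19).
Posterior variance = α'/β'² = 70/361.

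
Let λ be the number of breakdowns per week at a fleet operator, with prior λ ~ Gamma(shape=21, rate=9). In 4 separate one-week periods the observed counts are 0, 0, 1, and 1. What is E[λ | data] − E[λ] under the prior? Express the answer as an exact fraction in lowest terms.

-22/39

Total count: 0 + 0 + 1 + 1 = 2.
Total exposure: 4 weeks.
The Gamma prior is conjugate for the Poisson rate, so λ | data ~ Gamma(21+2, 9+4) = Gamma(23, 13).
Posterior mean = 23/13 = 23/13; prior mean = 21/9 = 7/3. Difference = 23/13 − 7/3 = -22/39.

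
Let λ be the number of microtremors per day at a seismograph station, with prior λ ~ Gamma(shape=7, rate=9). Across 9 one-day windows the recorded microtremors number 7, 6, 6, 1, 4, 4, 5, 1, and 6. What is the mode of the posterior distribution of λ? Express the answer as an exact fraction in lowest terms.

Total count: 7 + 6 + 6 + 1 + 4 + 4 + 5 + 1 + 6 = 40.
Total exposure: 9 days.
By Gamma–Poisson conjugacy, the posterior is Gamma(α + Σx, β + Σt) = Gamma(7 + 40, 9 + 9) = Gamma(47, 18).
Posterior mode = (α'−1)/β' = 46/18 = 23/9.

23/9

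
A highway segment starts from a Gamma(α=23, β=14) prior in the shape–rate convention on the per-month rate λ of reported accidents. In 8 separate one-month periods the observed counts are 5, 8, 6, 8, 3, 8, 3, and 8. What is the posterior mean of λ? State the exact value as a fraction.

Total count: 5 + 8 + 6 + 8 + 3 + 8 + 3 + 8 = 49.
Total exposure: 8 months.
The Gamma prior is conjugate for the Poisson rate, so λ | data ~ Gamma(23+49, 14+8) = Gamma(72, 22).
Posterior mean = α'/β' = 72/22 = 36/11.

36/11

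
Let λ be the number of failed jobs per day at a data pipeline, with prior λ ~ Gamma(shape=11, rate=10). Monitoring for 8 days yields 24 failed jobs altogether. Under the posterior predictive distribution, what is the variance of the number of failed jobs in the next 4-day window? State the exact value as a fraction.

Total count 24 over total exposure 8 days.
Gamma(α, β) with Poisson data over total exposure Σt gives posterior Gamma(α+Σx, β+Σt) = Gamma(35, 18).
The posterior predictive for a window of length T is Negative Binomial with variance T·α'·(β'+T)/β'² = 4·35·22/324 = 770/81.

770/81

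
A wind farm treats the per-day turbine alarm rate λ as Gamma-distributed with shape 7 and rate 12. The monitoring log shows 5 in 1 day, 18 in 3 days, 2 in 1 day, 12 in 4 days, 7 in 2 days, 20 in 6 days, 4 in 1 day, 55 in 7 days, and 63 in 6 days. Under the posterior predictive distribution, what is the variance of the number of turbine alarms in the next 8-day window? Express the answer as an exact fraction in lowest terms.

78744/1849

Total count: 5 + 18 + 2 + 12 + 7 + 20 + 4 + 55 + 63 = 186.
Total exposure: 1 + 3 + 1 + 4 + 2 + 6 + 1 + 7 + 6 = 31 days.
By Gamma–Poisson conjugacy, the posterior is Gamma(α + Σx, β + Σt) = Gamma(7 + 186, 12 + 31) = Gamma(193, 43).
The posterior predictive for a window of length T is Negative Binomial with variance T·α'·(β'+T)/β'² = 8·193·51/1849 = 78744/1849.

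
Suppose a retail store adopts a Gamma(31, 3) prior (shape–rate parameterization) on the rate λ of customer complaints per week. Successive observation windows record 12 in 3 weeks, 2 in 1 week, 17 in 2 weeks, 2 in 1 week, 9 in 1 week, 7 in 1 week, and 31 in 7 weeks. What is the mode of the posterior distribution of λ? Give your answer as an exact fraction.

Total count: 12 + 2 + 17 + 2 + 9 + 7 + 31 = 80.
Total exposure: 3 + 1 + 2 + 1 + 1 + 1 + 7 = 16 weeks.
Conjugate update: add total count to the shape and total exposure to the rate, giving Gamma(111, 19).
Posterior mode = (α'−1)/β' = 110/19.

110/19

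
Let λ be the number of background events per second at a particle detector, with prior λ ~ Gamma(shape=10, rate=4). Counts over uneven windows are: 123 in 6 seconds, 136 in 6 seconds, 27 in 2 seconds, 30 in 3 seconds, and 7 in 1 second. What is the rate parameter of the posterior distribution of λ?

22

Total count: 123 + 136 + 27 + 30 + 7 = 323.
Total exposure: 6 + 6 + 2 + 3 + 1 = 18 seconds.
Conjugate update: add total count to the shape and total exposure to the rate, giving Gamma(333, 22).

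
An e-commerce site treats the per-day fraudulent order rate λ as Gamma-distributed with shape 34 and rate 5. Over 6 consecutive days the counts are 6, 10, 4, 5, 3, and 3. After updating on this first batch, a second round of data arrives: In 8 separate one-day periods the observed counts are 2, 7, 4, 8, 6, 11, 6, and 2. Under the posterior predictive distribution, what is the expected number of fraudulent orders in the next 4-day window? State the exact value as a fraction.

Total count: 6 + 10 + 4 + 5 + 3 + 3 = 31.
Total exposure: 6 days.
After the first batch: Gamma(34 + 31, 5 + 6) = Gamma(65, 11).
Total count: 2 + 7 + 4 + 8 + 6 + 11 + 6 + 2 = 46.
Total exposure: 8 days.
After the second batch: Gamma(65 + 46, 11 + 8) = Gamma(111, 19).
Predictive mean over a 4-day window = T·E[λ|data] = 4·111/19 = 444/19.

444/19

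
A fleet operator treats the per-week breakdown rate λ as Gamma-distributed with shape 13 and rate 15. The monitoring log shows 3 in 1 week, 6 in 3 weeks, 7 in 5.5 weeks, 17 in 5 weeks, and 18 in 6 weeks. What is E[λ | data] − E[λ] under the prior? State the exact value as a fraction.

Total count: 3 + 6 + 7 + 17 + 18 = 51.
Total exposure: 1 + 3 + 5.5 + 5 + 6 = 20.5 weeks.
Posterior: α' = 13 + 51 = 64, β' = 15 + 20.5 = 71/2.
Posterior mean = 64/(71/2) = 128/71; prior mean = 13/15 = 13/15. Difference = 128/71 − 13/15 = 997/1065.

997/1065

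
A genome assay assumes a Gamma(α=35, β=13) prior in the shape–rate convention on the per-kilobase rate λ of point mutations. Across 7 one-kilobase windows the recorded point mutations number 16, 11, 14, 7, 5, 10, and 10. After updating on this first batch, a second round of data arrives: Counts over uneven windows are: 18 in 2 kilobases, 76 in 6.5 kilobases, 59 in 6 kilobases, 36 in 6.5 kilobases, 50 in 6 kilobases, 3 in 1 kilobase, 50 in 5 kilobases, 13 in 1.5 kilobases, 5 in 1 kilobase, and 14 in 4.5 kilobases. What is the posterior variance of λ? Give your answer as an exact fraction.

Total count: 16 + 11 + 14 + 7 + 5 + 10 + 10 = 73.
Total exposure: 7 kilobases.
After the first batch: Gamma(35 + 73, 13 + 7) = Gamma(108, 20).
Total count: 18 + 76 + 59 + 36 + 50 + 3 + 50 + 13 + 5 + 14 = 324.
Total exposure: 2 + 6.5 + 6 + 6.5 + 6 + 1 + 5 + 1.5 + 1 + 4.5 = 40 kilobases.
After the second batch: Gamma(108 + 324, 20 + 40) = Gamma(432, 60).
Posterior variance = α'/β'² = 432/3600 = 3/25.

3/25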